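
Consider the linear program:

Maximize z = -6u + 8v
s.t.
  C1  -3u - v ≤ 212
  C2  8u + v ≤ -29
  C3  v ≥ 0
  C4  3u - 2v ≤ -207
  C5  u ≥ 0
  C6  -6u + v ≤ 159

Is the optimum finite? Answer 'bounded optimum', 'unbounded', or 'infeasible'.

infeasible

The boundaries 3u - 2v = -207 and u = 0 meet at (0, 207/2), but that point violates 8u + v ≤ -29. Every candidate vertex is excluded by some other constraint, so the feasible region is empty.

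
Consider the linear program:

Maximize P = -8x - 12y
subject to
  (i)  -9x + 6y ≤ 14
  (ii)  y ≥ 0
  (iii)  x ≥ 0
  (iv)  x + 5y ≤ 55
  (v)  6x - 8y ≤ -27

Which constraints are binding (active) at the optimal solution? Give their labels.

(i) and (v)

Extreme points and P = -8x - 12y:
  (260/51, 509/51) → P = -8188/51
  (25/18, 53/12) → P = -577/9
  (305/38, 357/38) → P = -3362/19

The maximum is at (25/18, 53/12). Substituting into each constraint, equality holds for (i) and (v); the remaining constraints have slack.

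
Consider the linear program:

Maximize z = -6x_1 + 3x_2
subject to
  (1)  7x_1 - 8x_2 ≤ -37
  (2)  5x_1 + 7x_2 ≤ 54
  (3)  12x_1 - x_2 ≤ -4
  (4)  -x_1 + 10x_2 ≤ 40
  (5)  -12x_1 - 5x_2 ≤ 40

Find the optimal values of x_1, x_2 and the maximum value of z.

Corner points and z = -6x_1 + 3x_2:
  (-25/31, 243/62) → z = 1029/62
  (-505/131, 164/131) → z = 3522/131
  (-24/5, 88/25) → z = 984/25

x_1 = -24/5, x_2 = 88/25, maximum z = 984/25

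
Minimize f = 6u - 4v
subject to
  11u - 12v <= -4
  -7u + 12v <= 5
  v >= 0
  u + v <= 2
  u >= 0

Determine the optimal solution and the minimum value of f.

Feasible corners and f = 6u - 4v:
  (1/4, 9/16) → f = -3/4
  (0, 1/3) → f = -4/3
  (0, 5/12) → f = -5/3

The binding constraints are -7u + 12v = 5 and u = 0.
Solving simultaneously gives u = 0, v = 5/12.

u = 0, v = 5/12, minimum f = -5/3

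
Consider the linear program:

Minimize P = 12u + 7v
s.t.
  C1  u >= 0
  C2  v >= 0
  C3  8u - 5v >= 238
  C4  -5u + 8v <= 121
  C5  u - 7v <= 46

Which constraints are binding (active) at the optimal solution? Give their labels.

Vertices and P = 12u + 7v:
  (119/4, 0) → P = 357
  (46, 0) → P = 552
  (193/3, 166/3) → P = 3478/3
The feasible region is unbounded (it extends along (7, 1), (8, 5)), but P strictly increases along every unbounded feasible direction, so there is no improving ray and the minimum is attained at a vertex.

The minimum is at (119/4, 0). Substituting into each constraint, equality holds for C2 and C3; the remaining constraints have slack.

C2 and C3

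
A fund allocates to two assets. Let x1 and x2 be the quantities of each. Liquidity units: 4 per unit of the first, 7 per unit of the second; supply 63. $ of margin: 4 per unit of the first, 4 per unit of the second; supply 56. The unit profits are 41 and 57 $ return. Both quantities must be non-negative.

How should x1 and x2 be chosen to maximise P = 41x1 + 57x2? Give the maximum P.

x1 = 35/3, x2 = 7/3, maximum P = 1834/3

Corner points and P = 41x1 + 57x2:
  (0, 0) → P = 0
  (0, 9) → P = 513
  (14, 0) → P = 574
  (35/3, 7/3) → P = 1834/3

The optimum lies where 4x1 + 7x2 = 63 and 4x1 + 4x2 = 56.
Solving simultaneously gives x1 = 35/3, x2 = 7/3.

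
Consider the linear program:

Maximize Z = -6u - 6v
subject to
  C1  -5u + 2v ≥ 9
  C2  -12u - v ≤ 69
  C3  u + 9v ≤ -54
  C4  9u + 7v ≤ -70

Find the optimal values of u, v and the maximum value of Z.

u = -147/29, v = -237/29, maximum Z = 2304/29

Vertices and Z = -6u - 6v:
  (-147/29, -237/29) → Z = 2304/29
  (-189/47, -261/47) → Z = 2700/47
  (-567/107, -579/107) → Z = 6876/107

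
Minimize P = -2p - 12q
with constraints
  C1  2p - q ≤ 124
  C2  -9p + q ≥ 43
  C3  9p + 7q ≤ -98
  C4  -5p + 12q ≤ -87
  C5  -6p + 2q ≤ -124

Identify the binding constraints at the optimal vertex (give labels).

Feasible corners and P = -2p - 12q:
  (-167/7, -1202/7) → P = 14758/7
  (-62, -248) → P = 3100
  (-35/2, -229/2) → P = 1409

The minimum is at (-35/2, -229/2). Substituting into each constraint, equality holds for C2 and C5; the remaining constraints have slack.

C2 and C5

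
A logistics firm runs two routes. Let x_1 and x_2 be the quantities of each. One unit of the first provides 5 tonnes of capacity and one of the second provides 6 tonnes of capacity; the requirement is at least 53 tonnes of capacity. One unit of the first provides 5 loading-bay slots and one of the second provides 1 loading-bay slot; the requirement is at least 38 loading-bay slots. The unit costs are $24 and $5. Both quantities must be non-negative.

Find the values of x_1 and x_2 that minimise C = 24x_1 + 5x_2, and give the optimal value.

Feasible corners and C = 24x_1 + 5x_2:
  (0, 38) → C = 190
  (53/5, 0) → C = 1272/5
  (7, 3) → C = 183
The feasible region is unbounded (it extends along (0, 1), (1, 0)), but C strictly increases along every unbounded feasible direction, so there is no improving ray and the minimum is attained at a vertex.

At the optimal vertex, 5x_1 + 6x_2 = 53 and 5x_1 + x_2 = 38.
Solving simultaneously gives x_1 = 7, x_2 = 3.

x_1 = 7, x_2 = 3, minimum C = 183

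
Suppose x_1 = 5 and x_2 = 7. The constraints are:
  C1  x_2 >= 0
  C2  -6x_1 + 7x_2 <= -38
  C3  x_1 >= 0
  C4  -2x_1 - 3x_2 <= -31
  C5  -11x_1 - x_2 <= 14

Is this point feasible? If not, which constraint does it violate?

not feasible — violates C2

Constraint C2: -6x_1 + 7x_2 = 19, which is not ≤ -38. All other constraints are satisfied.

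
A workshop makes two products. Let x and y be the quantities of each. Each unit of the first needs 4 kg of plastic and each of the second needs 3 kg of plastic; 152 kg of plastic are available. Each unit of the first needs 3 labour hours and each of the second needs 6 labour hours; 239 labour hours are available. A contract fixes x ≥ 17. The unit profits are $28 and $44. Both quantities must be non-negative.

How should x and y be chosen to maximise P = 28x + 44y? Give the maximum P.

x = 17, y = 28, maximum P = 1708

Feasible corners and P = 28x + 44y:
  (38, 0) → P = 1064
  (17, 0) → P = 476
  (17, 28) → P = 1708

At the optimal vertex, 4x + 3y = 152 and x = 17.
Solving simultaneously gives x = 17, y = 28.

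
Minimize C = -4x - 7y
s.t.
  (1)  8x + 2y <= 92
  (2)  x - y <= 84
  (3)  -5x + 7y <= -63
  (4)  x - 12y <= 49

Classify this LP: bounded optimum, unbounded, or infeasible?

Feasible corners and C = -4x - 7y:
  (35/3, -2/3) → C = -42
  (601/49, -150/49) → C = -1354/49
  (413/53, -182/53) → C = -378/53
The feasible region has finitely many vertices and no improving ray; the minimum is -42 at (35/3, -2/3).

bounded optimum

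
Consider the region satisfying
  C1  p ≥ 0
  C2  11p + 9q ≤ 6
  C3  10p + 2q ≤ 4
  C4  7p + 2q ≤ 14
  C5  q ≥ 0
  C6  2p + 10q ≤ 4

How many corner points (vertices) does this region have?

Pairwise boundary intersections that survive every other constraint:
  (0, 0)
  (0, 2/5)
  (6/17, 4/17)
  (6/23, 8/23)
  (2/5, 0)

5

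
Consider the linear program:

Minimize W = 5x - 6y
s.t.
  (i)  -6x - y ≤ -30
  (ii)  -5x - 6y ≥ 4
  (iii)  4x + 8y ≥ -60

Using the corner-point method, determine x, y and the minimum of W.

Feasible corners and W = 5x - 6y:
  (184/31, -174/31) → W = 1964/31
  (75/11, -120/11) → W = 1095/11
  (41/2, -71/4) → W = 209

At the optimal vertex, -6x - y = -30 and -5x - 6y = 4.
Solving simultaneously gives x = 184/31, y = -174/31.

x = 184/31, y = -174/31, minimum W = 1964/31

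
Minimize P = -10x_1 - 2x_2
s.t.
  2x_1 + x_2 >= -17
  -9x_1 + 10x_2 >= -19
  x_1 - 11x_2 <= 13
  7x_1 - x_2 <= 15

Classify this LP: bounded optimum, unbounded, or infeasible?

From the feasible point (-174/23, -43/23), moving in the direction (1, 7) keeps every constraint satisfied while P decreases without bound.

unbounded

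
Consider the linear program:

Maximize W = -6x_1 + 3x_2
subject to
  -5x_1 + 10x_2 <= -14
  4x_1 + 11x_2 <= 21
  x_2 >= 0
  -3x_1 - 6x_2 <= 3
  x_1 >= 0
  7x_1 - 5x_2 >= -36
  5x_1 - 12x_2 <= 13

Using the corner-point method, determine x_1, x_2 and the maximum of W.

Feasible corners and W = -6x_1 + 3x_2:
  (364/95, 49/95) → W = -2037/95
  (19/5, 1/2) → W = -213/10
  (395/103, 53/103) → W = -2211/103

x_1 = 19/5, x_2 = 1/2, maximum W = -213/10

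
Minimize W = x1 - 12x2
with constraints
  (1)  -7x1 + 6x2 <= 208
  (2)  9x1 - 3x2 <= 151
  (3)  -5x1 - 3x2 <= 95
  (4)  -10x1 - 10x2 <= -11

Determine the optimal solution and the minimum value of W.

x1 = 510/11, x2 = 2929/33, minimum W = -11206/11

Extreme points and W = x1 - 12x2:
  (510/11, 2929/33) → W = -11206/11
  (-1007/65, 2157/130) → W = -1073/5
  (1543/120, -1411/120) → W = 3695/24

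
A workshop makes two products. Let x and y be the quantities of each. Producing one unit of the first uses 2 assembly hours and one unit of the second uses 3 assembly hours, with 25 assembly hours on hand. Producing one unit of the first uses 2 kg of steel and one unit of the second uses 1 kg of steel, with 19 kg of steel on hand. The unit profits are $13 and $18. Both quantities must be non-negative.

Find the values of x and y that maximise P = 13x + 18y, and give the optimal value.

x = 8, y = 3, maximum P = 158

Extreme points and P = 13x + 18y:
  (0, 0) → P = 0
  (0, 25/3) → P = 150
  (19/2, 0) → P = 247/2
  (8, 3) → P = 158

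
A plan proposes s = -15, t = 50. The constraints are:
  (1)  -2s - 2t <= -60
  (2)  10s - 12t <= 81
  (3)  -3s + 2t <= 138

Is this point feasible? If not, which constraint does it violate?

not feasible — violates (3)

Constraint (3): -3s + 2t = 145, which is not ≤ 138. All other constraints are satisfied.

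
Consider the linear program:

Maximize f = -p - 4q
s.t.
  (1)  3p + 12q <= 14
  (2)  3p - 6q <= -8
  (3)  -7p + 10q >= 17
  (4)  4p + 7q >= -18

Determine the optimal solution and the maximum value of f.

p = -164/45, q = -22/45, maximum f = 28/5

Extreme points and f = -p - 4q:
  (-32/57, 149/114) → f = -14/3
  (-314/27, 110/27) → f = -14/3
  (-11/6, 5/12) → f = 1/6
  (-164/45, -22/45) → f = 28/5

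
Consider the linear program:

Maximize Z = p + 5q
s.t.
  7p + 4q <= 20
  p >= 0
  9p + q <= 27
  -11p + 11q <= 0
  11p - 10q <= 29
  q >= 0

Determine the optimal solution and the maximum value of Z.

At the optimal vertex, 7p + 4q = 20 and -11p + 11q = 0.
Solving simultaneously gives p = 20/11, q = 20/11.

p = 20/11, q = 20/11, maximum Z = 120/11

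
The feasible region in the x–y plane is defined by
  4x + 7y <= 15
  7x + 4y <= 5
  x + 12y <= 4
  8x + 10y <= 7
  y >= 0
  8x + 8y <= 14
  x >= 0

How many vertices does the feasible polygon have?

5

Intersecting each pair of boundary lines and keeping only the points that satisfy every inequality leaves:
  (11/19, 9/38)
  (5/7, 0)
  (22/43, 25/86)
  (0, 1/3)
  (0, 0)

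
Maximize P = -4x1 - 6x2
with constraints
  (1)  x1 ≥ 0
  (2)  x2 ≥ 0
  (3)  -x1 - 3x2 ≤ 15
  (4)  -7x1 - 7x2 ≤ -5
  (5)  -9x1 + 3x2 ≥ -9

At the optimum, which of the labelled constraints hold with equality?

Feasible corners and P = -4x1 - 6x2:
  (0, 5/7) → P = -30/7
  (5/7, 0) → P = -20/7
  (1, 0) → P = -4
The feasible region is unbounded (it extends along (0, 1), (1, 3)), but P strictly decreases along every unbounded feasible direction, so there is no improving ray and the maximum is attained at a vertex.

The maximum is at (5/7, 0). Substituting into each constraint, equality holds for (2) and (4); the remaining constraints have slack.

(2) and (4)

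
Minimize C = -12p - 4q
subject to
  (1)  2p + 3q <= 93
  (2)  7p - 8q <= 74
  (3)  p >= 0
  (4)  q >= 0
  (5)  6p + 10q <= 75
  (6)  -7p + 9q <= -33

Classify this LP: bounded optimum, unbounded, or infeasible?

Vertices and C = -12p - 4q:
  (74/7, 0) → C = -888/7
  (670/59, 81/118) → C = -8202/59
  (33/7, 0) → C = -396/7
  (1005/124, 327/124) → C = -3342/31
The feasible region has finitely many vertices and no improving ray; the minimum is -8202/59 at (670/59, 81/118).

bounded optimum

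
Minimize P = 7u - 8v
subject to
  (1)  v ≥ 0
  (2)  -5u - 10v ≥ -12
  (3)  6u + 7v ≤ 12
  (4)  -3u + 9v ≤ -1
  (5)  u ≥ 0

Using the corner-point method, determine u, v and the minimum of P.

u = 1/3, v = 0, minimum P = 7/3

Extreme points and P = 7u - 8v:
  (2, 0) → P = 14
  (1/3, 0) → P = 7/3
  (23/15, 2/5) → P = 113/15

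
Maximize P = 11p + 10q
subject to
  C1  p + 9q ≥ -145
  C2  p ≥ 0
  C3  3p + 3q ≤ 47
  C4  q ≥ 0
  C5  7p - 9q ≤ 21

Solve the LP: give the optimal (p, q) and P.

p = 81/8, q = 133/24, maximum P = 4003/24

Vertices and P = 11p + 10q:
  (0, 47/3) → P = 470/3
  (0, 0) → P = 0
  (81/8, 133/24) → P = 4003/24
  (3, 0) → P = 33

At the optimal vertex, 3p + 3q = 47 and 7p - 9q = 21.
Solving simultaneously gives p = 81/8, q = 133/24.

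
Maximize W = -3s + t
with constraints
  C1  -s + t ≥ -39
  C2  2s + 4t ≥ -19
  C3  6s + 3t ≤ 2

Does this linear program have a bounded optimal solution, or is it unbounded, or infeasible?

unbounded

From the feasible point (65/18, -59/9), moving in the direction (-3, 6) keeps every constraint satisfied while W increases without bound.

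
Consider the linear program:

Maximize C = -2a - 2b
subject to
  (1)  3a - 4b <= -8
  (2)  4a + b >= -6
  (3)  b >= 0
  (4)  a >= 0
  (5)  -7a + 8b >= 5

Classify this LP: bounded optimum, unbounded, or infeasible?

bounded optimum

Vertices and C = -2a - 2b:
  (0, 2) → C = -4
  (11, 41/4) → C = -85/2
The feasible region has finitely many vertices and no improving ray; the maximum is -4 at (0, 2).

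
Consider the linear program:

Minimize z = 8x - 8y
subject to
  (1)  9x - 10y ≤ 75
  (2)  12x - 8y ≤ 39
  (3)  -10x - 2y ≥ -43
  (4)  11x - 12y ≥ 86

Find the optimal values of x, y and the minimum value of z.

x = -20, y = -51/2, minimum z = 44

Corner points and z = 8x - 8y:
  (-35/8, -183/16) → z = 113/2
  (-20, -51/2) → z = 44
  (-55/14, -603/56) → z = 383/7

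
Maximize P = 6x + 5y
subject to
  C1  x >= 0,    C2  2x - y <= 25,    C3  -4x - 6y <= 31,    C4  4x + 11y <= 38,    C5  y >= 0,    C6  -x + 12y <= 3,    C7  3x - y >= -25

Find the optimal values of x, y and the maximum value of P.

x = 19/2, y = 0, maximum P = 57

Feasible corners and P = 6x + 5y:
  (0, 0) → P = 0
  (0, 1/4) → P = 5/4
  (19/2, 0) → P = 57
  (423/59, 50/59) → P = 2788/59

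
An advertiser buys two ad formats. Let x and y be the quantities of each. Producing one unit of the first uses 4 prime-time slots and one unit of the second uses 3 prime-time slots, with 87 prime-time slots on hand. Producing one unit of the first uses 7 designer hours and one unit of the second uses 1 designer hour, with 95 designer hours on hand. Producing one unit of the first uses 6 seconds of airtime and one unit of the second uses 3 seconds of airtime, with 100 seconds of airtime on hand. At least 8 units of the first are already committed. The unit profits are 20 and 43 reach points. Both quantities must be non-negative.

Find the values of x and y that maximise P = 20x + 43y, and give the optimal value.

Extreme points and P = 20x + 43y:
  (95/7, 0) → P = 1900/7
  (8, 0) → P = 160
  (37/3, 26/3) → P = 1858/3
  (8, 52/3) → P = 2716/3

x = 8, y = 52/3, maximum P = 2716/3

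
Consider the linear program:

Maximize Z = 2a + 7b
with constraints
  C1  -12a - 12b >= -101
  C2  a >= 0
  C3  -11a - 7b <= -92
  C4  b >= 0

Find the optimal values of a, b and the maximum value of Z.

Feasible corners and Z = 2a + 7b:
  (397/48, 7/48) → Z = 281/16
  (101/12, 0) → Z = 101/6
  (92/11, 0) → Z = 184/11

a = 397/48, b = 7/48, maximum Z = 281/16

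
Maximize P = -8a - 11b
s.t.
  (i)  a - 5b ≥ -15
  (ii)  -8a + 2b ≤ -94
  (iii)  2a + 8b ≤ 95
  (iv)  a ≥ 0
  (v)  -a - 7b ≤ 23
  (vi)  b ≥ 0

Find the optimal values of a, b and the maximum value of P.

a = 47/4, b = 0, maximum P = -94

Extreme points and P = -8a - 11b:
  (250/19, 107/19) → P = -3177/19
  (355/18, 125/18) → P = -1405/6
  (47/4, 0) → P = -94
  (95/2, 0) → P = -380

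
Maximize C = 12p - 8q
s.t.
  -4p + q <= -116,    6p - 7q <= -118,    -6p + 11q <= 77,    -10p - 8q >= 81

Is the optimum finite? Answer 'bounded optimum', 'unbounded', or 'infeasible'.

The boundaries -4p + q = -116 and -10p - 8q = 81 meet at (121/6, -106/3), but that point violates 6p - 7q ≤ -118. Every candidate vertex is excluded by some other constraint, so the feasible region is empty.

infeasible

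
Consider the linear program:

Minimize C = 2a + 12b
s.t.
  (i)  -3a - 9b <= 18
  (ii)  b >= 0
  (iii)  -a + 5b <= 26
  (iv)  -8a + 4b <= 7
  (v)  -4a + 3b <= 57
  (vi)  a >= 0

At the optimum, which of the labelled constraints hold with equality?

Extreme points and C = 2a + 12b:
  (0, 0) → C = 0
  (23/12, 67/12) → C = 425/6
  (0, 7/4) → C = 21
The feasible region is unbounded (it extends along (5, 1), (1, 0)), but C strictly increases along every unbounded feasible direction, so there is no improving ray and the minimum is attained at a vertex.

The minimum is at (0, 0). Substituting into each constraint, equality holds for (ii) and (vi); the remaining constraints have slack.

(ii) and (vi)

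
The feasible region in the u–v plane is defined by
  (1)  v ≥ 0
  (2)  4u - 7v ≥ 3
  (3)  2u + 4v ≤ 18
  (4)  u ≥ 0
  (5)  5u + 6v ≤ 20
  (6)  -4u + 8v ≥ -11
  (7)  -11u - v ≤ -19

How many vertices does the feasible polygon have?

Intersecting each pair of boundary lines and keeping only the points that satisfy every inequality leaves:
  (11/4, 0)
  (19/11, 0)
  (158/59, 65/59)
  (136/81, 43/81)
  (113/32, 25/64)

5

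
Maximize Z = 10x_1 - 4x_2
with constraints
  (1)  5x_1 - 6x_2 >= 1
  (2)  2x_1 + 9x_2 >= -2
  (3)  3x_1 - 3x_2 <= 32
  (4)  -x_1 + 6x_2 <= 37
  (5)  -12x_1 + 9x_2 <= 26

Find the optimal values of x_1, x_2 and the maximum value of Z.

x_1 = 101/5, x_2 = 143/15, maximum Z = 2458/15

Feasible corners and Z = 10x_1 - 4x_2:
  (-1/19, -4/19) → Z = 6/19
  (19/2, 31/4) → Z = 64
  (94/11, -70/33) → Z = 3100/33
  (101/5, 143/15) → Z = 2458/15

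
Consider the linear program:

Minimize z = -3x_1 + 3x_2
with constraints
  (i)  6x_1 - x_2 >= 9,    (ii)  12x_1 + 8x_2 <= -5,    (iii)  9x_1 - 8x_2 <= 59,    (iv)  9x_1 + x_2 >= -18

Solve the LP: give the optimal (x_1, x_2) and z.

x_1 = 1/3, x_2 = -7, minimum z = -22

Corner points and z = -3x_1 + 3x_2:
  (67/60, -23/10) → z = -41/4
  (1/3, -7) → z = -22
  (18/7, -251/56) → z = -1185/56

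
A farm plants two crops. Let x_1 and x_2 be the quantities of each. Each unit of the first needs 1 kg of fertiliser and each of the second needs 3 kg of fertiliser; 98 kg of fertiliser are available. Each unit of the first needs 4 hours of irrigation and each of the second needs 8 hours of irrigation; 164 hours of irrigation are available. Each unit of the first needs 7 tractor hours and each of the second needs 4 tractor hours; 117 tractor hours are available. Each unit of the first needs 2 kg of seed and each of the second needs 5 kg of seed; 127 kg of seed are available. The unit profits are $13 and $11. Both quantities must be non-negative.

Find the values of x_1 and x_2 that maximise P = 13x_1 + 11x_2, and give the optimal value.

Feasible corners and P = 13x_1 + 11x_2:
  (0, 0) → P = 0
  (0, 41/2) → P = 451/2
  (117/7, 0) → P = 1521/7
  (7, 17) → P = 278

x_1 = 7, x_2 = 17, maximum P = 278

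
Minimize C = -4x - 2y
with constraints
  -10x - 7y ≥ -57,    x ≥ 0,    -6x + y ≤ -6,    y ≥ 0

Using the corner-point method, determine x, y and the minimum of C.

Vertices and C = -4x - 2y:
  (99/52, 141/26) → C = -240/13
  (57/10, 0) → C = -114/5
  (1, 0) → C = -4

At the optimal vertex, -10x - 7y = -57 and y = 0.
Solving simultaneously gives x = 57/10, y = 0.

x = 57/10, y = 0, minimum C = -114/5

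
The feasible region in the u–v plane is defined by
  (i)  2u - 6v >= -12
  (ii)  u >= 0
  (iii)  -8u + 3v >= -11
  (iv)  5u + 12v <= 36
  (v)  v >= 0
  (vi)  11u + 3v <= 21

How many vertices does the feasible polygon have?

The feasible vertices (each the meet of two boundaries and inside every other half-plane) are:
  (0, 2)
  (5/4, 29/12)
  (0, 0)
  (11/8, 0)
  (32/19, 47/57)

5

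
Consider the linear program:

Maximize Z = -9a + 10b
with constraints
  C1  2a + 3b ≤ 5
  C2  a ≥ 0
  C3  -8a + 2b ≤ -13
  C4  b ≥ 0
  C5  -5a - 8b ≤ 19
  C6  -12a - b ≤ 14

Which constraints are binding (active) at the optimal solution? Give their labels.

Feasible corners and Z = -9a + 10b:
  (7/4, 1/2) → Z = -43/4
  (5/2, 0) → Z = -45/2
  (13/8, 0) → Z = -117/8

The maximum is at (7/4, 1/2). Substituting into each constraint, equality holds for C1 and C3; the remaining constraints have slack.

C1 and C3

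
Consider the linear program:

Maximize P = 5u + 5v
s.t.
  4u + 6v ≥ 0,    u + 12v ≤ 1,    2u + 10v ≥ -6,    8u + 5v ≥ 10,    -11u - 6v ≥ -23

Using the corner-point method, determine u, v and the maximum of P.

u = 15/7, v = -2/21, maximum P = 215/21

Corner points and P = 5u + 5v:
  (115/91, -2/91) → P = 565/91
  (15/7, -2/21) → P = 215/21
  (13/7, -34/35) → P = 31/7
  (19/7, -8/7) → P = 55/7

The optimum lies where u + 12v = 1 and -11u - 6v = -23.
Solving simultaneously gives u = 15/7, v = -2/21.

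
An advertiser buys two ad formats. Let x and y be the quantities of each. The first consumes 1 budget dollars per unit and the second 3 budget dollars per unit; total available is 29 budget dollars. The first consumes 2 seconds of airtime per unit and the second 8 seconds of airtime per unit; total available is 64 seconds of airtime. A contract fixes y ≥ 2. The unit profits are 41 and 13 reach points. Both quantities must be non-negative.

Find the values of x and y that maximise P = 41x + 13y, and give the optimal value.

x = 23, y = 2, maximum P = 969

Extreme points and P = 41x + 13y:
  (0, 8) → P = 104
  (0, 2) → P = 26
  (20, 3) → P = 859
  (23, 2) → P = 969

The optimum lies where x + 3y = 29 and y = 2.
Solving simultaneously gives x = 23, y = 2.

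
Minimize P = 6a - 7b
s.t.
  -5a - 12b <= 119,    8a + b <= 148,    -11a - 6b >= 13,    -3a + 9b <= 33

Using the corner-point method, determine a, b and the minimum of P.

a = -163/9, b = -64/27, minimum P = -2486/27

Corner points and P = 6a - 7b:
  (93/17, -622/51) → P = 6028/51
  (-163/9, -64/27) → P = -2486/27
  (-35/13, 36/13) → P = -462/13

The binding constraints are -5a - 12b = 119 and -3a + 9b = 33.
Solving simultaneously gives a = -163/9, b = -64/27.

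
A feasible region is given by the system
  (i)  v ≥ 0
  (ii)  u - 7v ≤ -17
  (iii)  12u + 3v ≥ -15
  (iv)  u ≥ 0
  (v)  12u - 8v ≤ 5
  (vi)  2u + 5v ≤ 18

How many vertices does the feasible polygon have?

Pairwise boundary intersections that survive every other constraint:
  (0, 17/7)
  (41/19, 52/19)
  (0, 18/5)

3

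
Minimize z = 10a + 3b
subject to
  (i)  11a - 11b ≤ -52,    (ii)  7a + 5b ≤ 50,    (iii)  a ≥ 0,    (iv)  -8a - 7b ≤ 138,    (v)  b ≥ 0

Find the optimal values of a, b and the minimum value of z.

a = 0, b = 52/11, minimum z = 156/11

Vertices and z = 10a + 3b:
  (145/66, 457/66) → z = 2821/66
  (0, 52/11) → z = 156/11
  (0, 10) → z = 30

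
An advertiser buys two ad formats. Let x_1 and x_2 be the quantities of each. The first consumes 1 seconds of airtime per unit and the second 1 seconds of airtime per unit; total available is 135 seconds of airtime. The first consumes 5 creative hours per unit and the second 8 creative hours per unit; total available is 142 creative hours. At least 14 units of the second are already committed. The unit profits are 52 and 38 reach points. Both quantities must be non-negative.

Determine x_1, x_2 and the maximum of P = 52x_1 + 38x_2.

x_1 = 6, x_2 = 14, maximum P = 844

Corner points and P = 52x_1 + 38x_2:
  (0, 71/4) → P = 1349/2
  (0, 14) → P = 532
  (6, 14) → P = 844

The binding constraints are 5x_1 + 8x_2 = 142 and x_2 = 14.
Solving simultaneously gives x_1 = 6, x_2 = 14.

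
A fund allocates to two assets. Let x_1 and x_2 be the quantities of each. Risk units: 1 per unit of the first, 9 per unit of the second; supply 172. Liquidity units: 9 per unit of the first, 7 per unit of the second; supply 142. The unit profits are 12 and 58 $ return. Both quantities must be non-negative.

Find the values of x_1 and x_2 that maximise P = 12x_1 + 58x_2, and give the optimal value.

x_1 = 1, x_2 = 19, maximum P = 1114

Feasible corners and P = 12x_1 + 58x_2:
  (0, 0) → P = 0
  (0, 172/9) → P = 9976/9
  (142/9, 0) → P = 568/3
  (1, 19) → P = 1114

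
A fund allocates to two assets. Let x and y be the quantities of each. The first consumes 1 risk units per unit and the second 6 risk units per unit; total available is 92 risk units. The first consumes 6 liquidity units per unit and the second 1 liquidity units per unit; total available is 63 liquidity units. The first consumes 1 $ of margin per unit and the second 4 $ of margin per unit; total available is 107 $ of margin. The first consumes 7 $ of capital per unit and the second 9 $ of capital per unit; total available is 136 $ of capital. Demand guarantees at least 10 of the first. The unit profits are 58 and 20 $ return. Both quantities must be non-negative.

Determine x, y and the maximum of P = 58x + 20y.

x = 10, y = 3, maximum P = 640

Feasible corners and P = 58x + 20y:
  (21/2, 0) → P = 609
  (10, 0) → P = 580
  (10, 3) → P = 640

At the optimal vertex, 6x + y = 63 and x = 10.
Solving simultaneously gives x = 10, y = 3.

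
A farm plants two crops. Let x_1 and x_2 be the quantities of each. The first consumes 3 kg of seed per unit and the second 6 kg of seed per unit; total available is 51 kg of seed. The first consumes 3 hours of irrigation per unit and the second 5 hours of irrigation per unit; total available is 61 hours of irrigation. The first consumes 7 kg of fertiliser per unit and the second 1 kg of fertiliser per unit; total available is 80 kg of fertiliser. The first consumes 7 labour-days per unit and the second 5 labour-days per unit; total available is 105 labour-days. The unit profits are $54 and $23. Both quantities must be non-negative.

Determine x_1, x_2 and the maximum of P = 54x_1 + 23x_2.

Vertices and P = 54x_1 + 23x_2:
  (0, 0) → P = 0
  (0, 17/2) → P = 391/2
  (80/7, 0) → P = 4320/7
  (11, 3) → P = 663

The binding constraints are 3x_1 + 6x_2 = 51 and 7x_1 + x_2 = 80.
Solving simultaneously gives x_1 = 11, x_2 = 3.

x_1 = 11, x_2 = 3, maximum P = 663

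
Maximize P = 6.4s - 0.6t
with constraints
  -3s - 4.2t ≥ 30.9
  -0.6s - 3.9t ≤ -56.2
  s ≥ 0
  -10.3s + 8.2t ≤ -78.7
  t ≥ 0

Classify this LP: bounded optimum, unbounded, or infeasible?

infeasible

The boundaries -0.6s - 3.9t = -56.2 and -10.3s + 8.2t = -78.7 meet at (76777/4509, 53164/4509), but that point violates -3s - 4.2t ≥ 30.9. Every candidate vertex is excluded by some other constraint, so the feasible region is empty.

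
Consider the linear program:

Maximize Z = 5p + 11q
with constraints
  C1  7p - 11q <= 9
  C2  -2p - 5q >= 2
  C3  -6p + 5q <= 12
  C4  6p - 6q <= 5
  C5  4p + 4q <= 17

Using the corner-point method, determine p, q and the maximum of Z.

Vertices and Z = 5p + 11q:
  (-177/31, -138/31) → Z = -2403/31
  (1/24, -19/24) → Z = -17/2
  (-7/4, 3/10) → Z = -109/20
  (13/42, -11/21) → Z = -59/14

At the optimal vertex, -2p - 5q = 2 and 6p - 6q = 5.
Solving simultaneously gives p = 13/42, q = -11/21.

p = 13/42, q = -11/21, maximum Z = -59/14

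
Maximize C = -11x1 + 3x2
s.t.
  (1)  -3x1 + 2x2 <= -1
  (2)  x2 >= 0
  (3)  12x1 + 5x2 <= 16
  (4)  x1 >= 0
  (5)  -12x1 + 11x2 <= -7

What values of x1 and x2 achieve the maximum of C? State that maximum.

Vertices and C = -11x1 + 3x2:
  (4/3, 0) → C = -44/3
  (7/12, 0) → C = -77/12
  (211/192, 9/16) → C = -1997/192

x1 = 7/12, x2 = 0, maximum C = -77/12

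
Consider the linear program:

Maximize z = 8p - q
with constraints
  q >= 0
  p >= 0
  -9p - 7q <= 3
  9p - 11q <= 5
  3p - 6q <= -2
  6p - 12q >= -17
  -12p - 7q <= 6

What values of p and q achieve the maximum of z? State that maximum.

p = 247/42, q = 61/14, maximum z = 1793/42

Feasible corners and z = 8p - q:
  (0, 1/3) → z = -1/3
  (0, 17/12) → z = -17/12
  (52/21, 11/7) → z = 383/21
  (247/42, 61/14) → z = 1793/42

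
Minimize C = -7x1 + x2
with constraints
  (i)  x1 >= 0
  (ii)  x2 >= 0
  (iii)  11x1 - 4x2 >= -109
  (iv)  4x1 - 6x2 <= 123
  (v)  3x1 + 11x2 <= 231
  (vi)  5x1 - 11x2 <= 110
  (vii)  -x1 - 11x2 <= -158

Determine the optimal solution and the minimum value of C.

x1 = 73/2, x2 = 243/22, minimum C = -2689/11

Corner points and C = -7x1 + x2:
  (0, 21) → C = 21
  (0, 158/11) → C = 158/11
  (73/2, 243/22) → C = -2689/11

The optimum lies where 3x1 + 11x2 = 231 and -x1 - 11x2 = -158.
Solving simultaneously gives x1 = 73/2, x2 = 243/22.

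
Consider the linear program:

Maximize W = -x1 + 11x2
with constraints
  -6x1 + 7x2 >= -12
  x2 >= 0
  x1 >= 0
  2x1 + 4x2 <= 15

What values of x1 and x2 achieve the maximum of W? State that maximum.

At the optimal vertex, x1 = 0 and 2x1 + 4x2 = 15.
Solving simultaneously gives x1 = 0, x2 = 15/4.

x1 = 0, x2 = 15/4, maximum W = 165/4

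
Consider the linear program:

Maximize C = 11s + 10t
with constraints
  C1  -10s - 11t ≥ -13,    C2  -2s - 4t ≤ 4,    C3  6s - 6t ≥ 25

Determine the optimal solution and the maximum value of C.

s = 16/3, t = -11/3, maximum C = 22

Vertices and C = 11s + 10t:
  (16/3, -11/3) → C = 22
  (353/126, -86/63) → C = 103/6
  (19/9, -37/18) → C = 8/3

The optimum lies where -10s - 11t = -13 and -2s - 4t = 4.
Solving simultaneously gives s = 16/3, t = -11/3.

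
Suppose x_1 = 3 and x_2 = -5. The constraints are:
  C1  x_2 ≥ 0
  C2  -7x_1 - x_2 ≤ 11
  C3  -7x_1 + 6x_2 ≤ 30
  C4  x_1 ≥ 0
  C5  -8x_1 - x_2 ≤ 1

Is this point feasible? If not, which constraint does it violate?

not feasible — violates C1

Constraint C1: x_2 = -5, which is not ≥ 0. All other constraints are satisfied.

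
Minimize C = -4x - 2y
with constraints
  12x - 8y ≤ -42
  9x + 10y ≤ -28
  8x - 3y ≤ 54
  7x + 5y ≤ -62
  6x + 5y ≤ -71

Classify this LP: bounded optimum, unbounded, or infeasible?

Extreme points and C = -4x - 2y:
  (-389/54, -50/9) → C = 1078/27
  (-38, 157/5) → C = 446/5
The feasible region has finitely many vertices and no improving ray; the minimum is 1078/27 at (-389/54, -50/9).

bounded optimum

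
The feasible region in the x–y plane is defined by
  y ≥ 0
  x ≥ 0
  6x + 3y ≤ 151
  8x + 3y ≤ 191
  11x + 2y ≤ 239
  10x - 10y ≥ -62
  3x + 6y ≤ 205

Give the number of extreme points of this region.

The feasible vertices (each the meet of two boundaries and inside every other half-plane) are:
  (0, 0)
  (239/11, 0)
  (0, 31/5)
  (415/21, 227/21)
  (662/45, 941/45)

5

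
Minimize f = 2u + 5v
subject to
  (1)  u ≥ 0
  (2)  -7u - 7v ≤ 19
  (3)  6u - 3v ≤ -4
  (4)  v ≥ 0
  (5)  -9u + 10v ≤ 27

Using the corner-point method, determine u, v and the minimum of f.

u = 0, v = 4/3, minimum f = 20/3

Extreme points and f = 2u + 5v:
  (0, 4/3) → f = 20/3
  (0, 27/10) → f = 27/2
  (41/33, 42/11) → f = 712/33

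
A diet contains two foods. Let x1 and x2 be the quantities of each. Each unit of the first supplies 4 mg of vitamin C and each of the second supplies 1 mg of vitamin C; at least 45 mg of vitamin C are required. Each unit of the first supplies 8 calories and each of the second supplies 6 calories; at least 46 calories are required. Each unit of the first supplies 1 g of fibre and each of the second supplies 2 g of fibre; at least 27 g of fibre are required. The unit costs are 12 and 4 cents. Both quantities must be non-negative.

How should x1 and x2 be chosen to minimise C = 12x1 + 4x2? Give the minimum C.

x1 = 9, x2 = 9, minimum C = 144

Vertices and C = 12x1 + 4x2:
  (0, 45) → C = 180
  (27, 0) → C = 324
  (9, 9) → C = 144
The feasible region is unbounded (it extends along (0, 1), (1, 0)), but C strictly increases along every unbounded feasible direction, so there is no improving ray and the minimum is attained at a vertex.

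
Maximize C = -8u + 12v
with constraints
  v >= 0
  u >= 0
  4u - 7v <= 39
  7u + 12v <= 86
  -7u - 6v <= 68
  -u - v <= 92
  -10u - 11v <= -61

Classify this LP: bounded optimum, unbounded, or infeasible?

Vertices and C = -8u + 12v:
  (39/4, 0) → C = -78
  (61/10, 0) → C = -244/5
  (0, 43/6) → C = 86
  (0, 61/11) → C = 732/11
  (1070/97, 71/97) → C = -7708/97
The feasible region has finitely many vertices and no improving ray; the maximum is 86 at (0, 43/6).

bounded optimum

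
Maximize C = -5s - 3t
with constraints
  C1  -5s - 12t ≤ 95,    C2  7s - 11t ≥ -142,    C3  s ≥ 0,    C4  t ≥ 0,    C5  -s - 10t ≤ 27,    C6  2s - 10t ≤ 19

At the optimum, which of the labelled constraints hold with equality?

Corner points and C = -5s - 3t:
  (0, 142/11) → C = -426/11
  (0, 0) → C = 0
  (19/2, 0) → C = -95/2
The feasible region is unbounded (it extends along (11, 7), (5, 1)), but C strictly decreases along every unbounded feasible direction, so there is no improving ray and the maximum is attained at a vertex.

The maximum is at (0, 0). Substituting into each constraint, equality holds for C3 and C4; the remaining constraints have slack.

C3 and C4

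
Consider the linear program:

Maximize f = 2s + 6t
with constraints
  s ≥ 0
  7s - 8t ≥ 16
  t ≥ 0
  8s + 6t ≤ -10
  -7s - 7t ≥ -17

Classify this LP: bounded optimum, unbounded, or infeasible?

The boundaries s = 0 and 7s - 8t = 16 meet at (0, -2), but that point violates t ≥ 0. Every candidate vertex is excluded by some other constraint, so the feasible region is empty.

infeasible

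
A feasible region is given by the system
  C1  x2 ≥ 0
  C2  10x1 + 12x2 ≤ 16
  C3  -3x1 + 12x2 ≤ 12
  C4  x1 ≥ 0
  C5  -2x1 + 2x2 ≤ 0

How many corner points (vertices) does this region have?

Of the 10 pairwise boundary intersections, those satisfying every inequality are:
  (8/5, 0)
  (0, 0)
  (8/11, 8/11)

3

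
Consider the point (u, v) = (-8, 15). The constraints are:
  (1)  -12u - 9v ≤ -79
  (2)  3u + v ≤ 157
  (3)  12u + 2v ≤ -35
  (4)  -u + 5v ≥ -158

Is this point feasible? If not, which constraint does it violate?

not feasible — violates (1)

Constraint (1): -12u - 9v = -39, which is not ≤ -79. All other constraints are satisfied.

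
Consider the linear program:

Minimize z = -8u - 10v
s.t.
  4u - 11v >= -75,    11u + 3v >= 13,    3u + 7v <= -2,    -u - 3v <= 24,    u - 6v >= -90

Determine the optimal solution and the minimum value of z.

u = 81, v = -35, minimum z = -298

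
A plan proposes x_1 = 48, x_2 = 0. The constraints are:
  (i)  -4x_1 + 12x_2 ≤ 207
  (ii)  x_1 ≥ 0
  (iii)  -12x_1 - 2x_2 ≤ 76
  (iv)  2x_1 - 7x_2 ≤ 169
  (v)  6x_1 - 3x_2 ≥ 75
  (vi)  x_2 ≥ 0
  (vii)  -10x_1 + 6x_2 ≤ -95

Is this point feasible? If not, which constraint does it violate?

feasible

(i): -192 ≤ 207 ✓
(ii): 48 ≥ 0 ✓
(iii): -576 ≤ 76 ✓
(iv): 96 ≤ 169 ✓
(v): 288 ≥ 75 ✓
(vi): 0 ≥ 0 ✓
(vii): -480 ≤ -95 ✓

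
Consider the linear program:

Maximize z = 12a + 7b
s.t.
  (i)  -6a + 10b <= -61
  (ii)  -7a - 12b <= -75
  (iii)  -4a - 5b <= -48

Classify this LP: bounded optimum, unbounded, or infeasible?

From the feasible point (157/14, 22/35), moving in the direction (12, -7) keeps every constraint satisfied while z increases without bound.

unbounded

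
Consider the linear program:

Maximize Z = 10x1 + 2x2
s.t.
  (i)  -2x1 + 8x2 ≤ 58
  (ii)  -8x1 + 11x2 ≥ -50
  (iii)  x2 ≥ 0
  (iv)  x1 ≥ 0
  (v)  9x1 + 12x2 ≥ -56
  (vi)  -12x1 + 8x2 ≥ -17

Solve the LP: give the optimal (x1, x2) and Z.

Feasible corners and Z = 10x1 + 2x2:
  (0, 29/4) → Z = 29/2
  (15/2, 73/8) → Z = 373/4
  (0, 0) → Z = 0
  (17/12, 0) → Z = 85/6

x1 = 15/2, x2 = 73/8, maximum Z = 373/4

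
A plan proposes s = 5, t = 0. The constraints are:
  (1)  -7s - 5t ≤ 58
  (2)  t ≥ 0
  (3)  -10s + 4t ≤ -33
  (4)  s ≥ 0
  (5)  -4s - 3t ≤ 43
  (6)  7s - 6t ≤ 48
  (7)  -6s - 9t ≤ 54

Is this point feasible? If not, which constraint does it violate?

(1): -35 ≤ 58 ✓
(2): 0 ≥ 0 ✓
(3): -50 ≤ -33 ✓
(4): 5 ≥ 0 ✓
(5): -20 ≤ 43 ✓
(6): 35 ≤ 48 ✓
(7): -30 ≤ 54 ✓

feasible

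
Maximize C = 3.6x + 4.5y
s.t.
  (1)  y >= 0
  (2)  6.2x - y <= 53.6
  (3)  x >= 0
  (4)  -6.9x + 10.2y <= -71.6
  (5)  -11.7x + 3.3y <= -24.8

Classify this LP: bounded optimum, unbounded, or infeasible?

infeasible

The boundaries y = 0 and 6.2x - y = 53.6 meet at (268/31, 0), but that point violates -6.9x + 10.2y ≤ -71.6. Every candidate vertex is excluded by some other constraint, so the feasible region is empty.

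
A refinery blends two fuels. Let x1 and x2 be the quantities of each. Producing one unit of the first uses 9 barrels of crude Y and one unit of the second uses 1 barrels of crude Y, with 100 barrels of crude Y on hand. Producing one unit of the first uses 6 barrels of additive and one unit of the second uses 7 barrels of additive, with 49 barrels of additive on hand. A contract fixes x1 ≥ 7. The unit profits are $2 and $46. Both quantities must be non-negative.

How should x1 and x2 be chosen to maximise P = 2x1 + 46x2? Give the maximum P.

Extreme points and P = 2x1 + 46x2:
  (49/6, 0) → P = 49/3
  (7, 0) → P = 14
  (7, 1) → P = 60

x1 = 7, x2 = 1, maximum P = 60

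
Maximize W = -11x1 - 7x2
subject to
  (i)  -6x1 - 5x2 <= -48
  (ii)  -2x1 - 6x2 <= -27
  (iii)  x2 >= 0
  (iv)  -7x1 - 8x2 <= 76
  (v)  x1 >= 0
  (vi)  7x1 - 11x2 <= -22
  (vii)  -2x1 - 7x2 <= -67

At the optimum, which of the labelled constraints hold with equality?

Extreme points and W = -11x1 - 7x2:
  (0, 48/5) → W = -336/5
  (1/32, 153/16) → W = -2153/32
  (583/71, 513/71) → W = -10004/71
The feasible region is unbounded (it extends along (0, 1), (11, 7)), but W strictly decreases along every unbounded feasible direction, so there is no improving ray and the maximum is attained at a vertex.

The maximum is at (0, 48/5). Substituting into each constraint, equality holds for (i) and (v); the remaining constraints have slack.

(i) and (v)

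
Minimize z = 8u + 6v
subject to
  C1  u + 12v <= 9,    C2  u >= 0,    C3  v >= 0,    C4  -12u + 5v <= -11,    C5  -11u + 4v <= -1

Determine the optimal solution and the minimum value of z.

Vertices and z = 8u + 6v:
  (9, 0) → z = 72
  (177/149, 97/149) → z = 1998/149
  (11/12, 0) → z = 22/3

The binding constraints are v = 0 and -12u + 5v = -11.
Solving simultaneously gives u = 11/12, v = 0.

u = 11/12, v = 0, minimum z = 22/3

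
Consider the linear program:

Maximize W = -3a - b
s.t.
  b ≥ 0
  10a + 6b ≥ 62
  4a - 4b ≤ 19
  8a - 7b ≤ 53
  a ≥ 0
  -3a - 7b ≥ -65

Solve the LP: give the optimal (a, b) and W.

a = 11/13, b = 116/13, maximum W = -149/13

At the optimal vertex, 10a + 6b = 62 and -3a - 7b = -65.
Solving simultaneously gives a = 11/13, b = 116/13.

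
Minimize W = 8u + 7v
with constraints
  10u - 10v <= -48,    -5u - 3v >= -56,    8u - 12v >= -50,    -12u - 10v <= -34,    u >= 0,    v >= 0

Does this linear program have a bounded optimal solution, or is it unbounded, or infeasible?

The boundaries 10u - 10v = -48 and -5u - 3v = -56 meet at (26/5, 10), but that point violates 8u - 12v ≥ -50. Every candidate vertex is excluded by some other constraint, so the feasible region is empty.

infeasible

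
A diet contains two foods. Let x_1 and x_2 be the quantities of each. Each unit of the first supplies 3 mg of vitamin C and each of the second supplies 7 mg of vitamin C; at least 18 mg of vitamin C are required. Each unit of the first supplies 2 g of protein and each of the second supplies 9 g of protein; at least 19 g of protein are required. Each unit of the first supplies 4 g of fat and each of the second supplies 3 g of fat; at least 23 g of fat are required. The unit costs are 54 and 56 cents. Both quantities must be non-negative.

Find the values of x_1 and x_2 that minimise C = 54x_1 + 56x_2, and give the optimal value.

Extreme points and C = 54x_1 + 56x_2:
  (0, 23/3) → C = 1288/3
  (19/2, 0) → C = 513
  (5, 1) → C = 326
The feasible region is unbounded (it extends along (0, 1), (1, 0)), but C strictly increases along every unbounded feasible direction, so there is no improving ray and the minimum is attained at a vertex.

The binding constraints are 2x_1 + 9x_2 = 19 and 4x_1 + 3x_2 = 23.
Solving simultaneously gives x_1 = 5, x_2 = 1.

x_1 = 5, x_2 = 1, minimum C = 326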